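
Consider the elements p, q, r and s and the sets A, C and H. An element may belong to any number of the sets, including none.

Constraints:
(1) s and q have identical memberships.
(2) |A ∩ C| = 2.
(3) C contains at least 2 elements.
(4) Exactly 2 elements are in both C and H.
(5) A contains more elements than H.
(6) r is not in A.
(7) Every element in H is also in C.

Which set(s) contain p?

p: A

From (6): r ∉ A.
Suppose p ∉ A: no assignment then satisfies all the clues, so p ∈ A.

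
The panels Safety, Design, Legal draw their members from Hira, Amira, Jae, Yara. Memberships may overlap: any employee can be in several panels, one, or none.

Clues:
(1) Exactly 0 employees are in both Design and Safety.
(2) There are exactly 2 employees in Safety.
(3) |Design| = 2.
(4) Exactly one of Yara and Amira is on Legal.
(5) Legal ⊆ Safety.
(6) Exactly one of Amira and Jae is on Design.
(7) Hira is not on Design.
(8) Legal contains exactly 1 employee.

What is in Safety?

Safety = {Amira, Hira}

From (7): Hira ∉ Design.
Suppose Hira ∉ Safety: no assignment then satisfies all the clues, so Hira ∈ Safety.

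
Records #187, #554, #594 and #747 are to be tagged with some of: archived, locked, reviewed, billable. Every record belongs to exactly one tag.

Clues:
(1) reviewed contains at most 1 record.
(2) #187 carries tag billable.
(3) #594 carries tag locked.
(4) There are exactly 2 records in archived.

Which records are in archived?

From (2): #187 ∈ billable.
From (3): #594 ∈ locked.
(4): only 2 candidates remain for archived, so all are in.

archived = {#554, #747}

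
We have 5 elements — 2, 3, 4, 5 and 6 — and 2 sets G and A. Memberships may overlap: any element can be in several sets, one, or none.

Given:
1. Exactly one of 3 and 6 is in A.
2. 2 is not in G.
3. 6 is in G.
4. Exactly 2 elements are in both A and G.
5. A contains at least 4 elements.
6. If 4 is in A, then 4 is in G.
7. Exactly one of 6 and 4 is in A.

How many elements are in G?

3

From (2): 2 ∉ G.
From (3): 6 ∈ G.
Suppose 2 ∉ A: no assignment then satisfies all the clues, so 2 ∈ A.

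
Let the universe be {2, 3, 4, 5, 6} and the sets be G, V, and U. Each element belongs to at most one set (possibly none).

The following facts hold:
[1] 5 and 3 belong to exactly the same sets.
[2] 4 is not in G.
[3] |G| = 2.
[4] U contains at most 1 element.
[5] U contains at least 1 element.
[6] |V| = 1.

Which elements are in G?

G = {3, 5}

From (2): 4 ∉ G.
Suppose 2 ∈ G: no assignment then satisfies all the clues, so 2 ∉ G.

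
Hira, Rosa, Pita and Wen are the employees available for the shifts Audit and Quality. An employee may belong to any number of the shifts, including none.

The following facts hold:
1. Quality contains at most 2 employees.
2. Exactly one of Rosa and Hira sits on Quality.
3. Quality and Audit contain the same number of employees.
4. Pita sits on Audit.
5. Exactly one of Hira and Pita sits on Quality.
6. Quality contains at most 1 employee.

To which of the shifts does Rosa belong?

Rosa: none

From (4): Pita ∈ Audit.
Suppose Rosa ∈ Audit: no assignment then satisfies all the clues, so Rosa ∉ Audit.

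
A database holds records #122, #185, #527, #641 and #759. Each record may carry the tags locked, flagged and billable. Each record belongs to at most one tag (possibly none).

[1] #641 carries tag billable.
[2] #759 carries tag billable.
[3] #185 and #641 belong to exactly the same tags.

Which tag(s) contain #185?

From (1): #641 ∈ billable.
From (2): #759 ∈ billable.
(3): #185 matches #641: #185 ∉ locked.
(3): #185 matches #641: #185 ∉ flagged.
(3): #185 matches #641: #185 ∈ billable.

#185: billable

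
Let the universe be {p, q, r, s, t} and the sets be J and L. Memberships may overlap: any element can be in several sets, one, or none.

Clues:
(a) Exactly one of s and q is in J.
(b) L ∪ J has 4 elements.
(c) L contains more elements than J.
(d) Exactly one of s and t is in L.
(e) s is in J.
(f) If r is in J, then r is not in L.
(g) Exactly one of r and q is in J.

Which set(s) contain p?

p: L

From (e): s ∈ J.
(a) (exactly one): q ∉ J.
(g) (exactly one): r ∈ J.
(f): r ∉ L.
Suppose p ∈ J: no assignment then satisfies all the clues, so p ∉ J.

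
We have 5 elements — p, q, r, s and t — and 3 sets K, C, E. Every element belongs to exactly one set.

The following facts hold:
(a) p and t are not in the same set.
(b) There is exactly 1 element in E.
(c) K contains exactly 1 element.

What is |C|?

3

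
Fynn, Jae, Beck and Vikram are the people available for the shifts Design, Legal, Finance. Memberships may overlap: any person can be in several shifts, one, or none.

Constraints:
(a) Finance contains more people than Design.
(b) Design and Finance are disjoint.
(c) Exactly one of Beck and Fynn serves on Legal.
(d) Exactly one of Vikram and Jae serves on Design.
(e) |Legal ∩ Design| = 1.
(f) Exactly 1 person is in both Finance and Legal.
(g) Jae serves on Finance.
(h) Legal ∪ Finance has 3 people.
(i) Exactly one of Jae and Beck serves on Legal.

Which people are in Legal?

Legal = {Beck, Vikram}

From (g): Jae ∈ Finance.
(b) (disjoint): Jae ∉ Design.
(d) (exactly one): Vikram ∈ Design.
(b) (disjoint): Vikram ∉ Finance.
Suppose Fynn ∈ Legal: no assignment then satisfies all the clues, so Fynn ∉ Legal.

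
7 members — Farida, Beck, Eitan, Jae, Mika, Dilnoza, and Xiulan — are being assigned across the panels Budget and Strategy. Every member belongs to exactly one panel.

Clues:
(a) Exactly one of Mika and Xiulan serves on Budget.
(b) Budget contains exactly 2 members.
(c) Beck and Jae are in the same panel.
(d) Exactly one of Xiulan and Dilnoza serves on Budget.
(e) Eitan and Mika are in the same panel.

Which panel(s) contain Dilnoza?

Dilnoza: Strategy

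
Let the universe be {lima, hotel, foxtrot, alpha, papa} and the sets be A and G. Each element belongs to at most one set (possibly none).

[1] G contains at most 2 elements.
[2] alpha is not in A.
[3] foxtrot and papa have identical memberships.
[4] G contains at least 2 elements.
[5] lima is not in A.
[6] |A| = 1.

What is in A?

A = {hotel}

From (2): alpha ∉ A.
From (5): lima ∉ A.
Suppose hotel ∉ A: no assignment then satisfies all the clues, so hotel ∈ A.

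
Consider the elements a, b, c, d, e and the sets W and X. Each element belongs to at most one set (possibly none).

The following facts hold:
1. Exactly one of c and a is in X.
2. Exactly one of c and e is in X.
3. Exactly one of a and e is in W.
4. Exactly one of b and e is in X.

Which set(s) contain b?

b: X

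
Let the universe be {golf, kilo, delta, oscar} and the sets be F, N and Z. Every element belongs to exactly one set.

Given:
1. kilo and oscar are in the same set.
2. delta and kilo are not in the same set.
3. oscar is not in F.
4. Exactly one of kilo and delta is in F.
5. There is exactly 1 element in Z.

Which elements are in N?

From (3): oscar ∉ F.
(1): kilo matches oscar: kilo ∉ F.
(4) (exactly one): delta ∈ F.
Suppose golf ∈ N: no assignment then satisfies all the clues, so golf ∉ N.

N = {kilo, oscar}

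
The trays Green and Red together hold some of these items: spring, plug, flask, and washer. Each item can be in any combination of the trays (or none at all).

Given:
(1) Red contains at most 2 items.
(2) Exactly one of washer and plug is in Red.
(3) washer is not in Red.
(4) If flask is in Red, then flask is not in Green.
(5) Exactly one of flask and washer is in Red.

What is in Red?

Red = {flask, plug}

From (3): washer ∉ Red.
(2) (exactly one): plug ∈ Red.
(5) (exactly one): flask ∈ Red.
(1): Red already has 2, so the rest are out.
(4): flask ∉ Green.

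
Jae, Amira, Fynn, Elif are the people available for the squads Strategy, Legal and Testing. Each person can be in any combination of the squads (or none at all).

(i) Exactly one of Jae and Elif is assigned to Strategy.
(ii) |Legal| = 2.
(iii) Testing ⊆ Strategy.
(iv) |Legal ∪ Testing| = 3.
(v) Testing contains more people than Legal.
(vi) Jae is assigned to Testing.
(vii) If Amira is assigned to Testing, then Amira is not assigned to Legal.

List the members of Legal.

Legal = {Fynn, Jae}

From (vi): Jae ∈ Testing.
(iii) with Jae ∈ Testing: Jae ∈ Strategy.
(i) (exactly one): Elif ∉ Strategy.
(iii) contrapositive: Elif ∉ Testing.
Suppose Jae ∉ Legal: no assignment then satisfies all the clues, so Jae ∈ Legal.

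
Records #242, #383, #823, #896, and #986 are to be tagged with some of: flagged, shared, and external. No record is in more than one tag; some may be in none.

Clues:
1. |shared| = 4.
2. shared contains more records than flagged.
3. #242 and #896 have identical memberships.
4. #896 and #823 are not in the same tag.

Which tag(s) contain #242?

#242: shared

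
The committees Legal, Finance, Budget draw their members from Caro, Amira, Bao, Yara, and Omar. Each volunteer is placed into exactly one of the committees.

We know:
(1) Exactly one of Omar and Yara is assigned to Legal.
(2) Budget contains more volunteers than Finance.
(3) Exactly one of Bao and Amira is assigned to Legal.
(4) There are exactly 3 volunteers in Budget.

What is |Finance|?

0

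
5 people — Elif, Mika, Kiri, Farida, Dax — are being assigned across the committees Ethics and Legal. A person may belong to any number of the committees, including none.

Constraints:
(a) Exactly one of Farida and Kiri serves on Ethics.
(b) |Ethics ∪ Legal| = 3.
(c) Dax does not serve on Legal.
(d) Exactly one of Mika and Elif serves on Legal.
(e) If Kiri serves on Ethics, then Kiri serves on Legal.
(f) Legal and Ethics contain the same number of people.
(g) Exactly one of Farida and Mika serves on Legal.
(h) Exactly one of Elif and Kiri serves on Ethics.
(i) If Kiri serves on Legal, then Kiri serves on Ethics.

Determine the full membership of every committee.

Ethics = {Dax, Kiri}; Legal = {Kiri, Mika}

From (c): Dax ∉ Legal.
Suppose Elif ∈ Ethics: no assignment then satisfies all the clues, so Elif ∉ Ethics.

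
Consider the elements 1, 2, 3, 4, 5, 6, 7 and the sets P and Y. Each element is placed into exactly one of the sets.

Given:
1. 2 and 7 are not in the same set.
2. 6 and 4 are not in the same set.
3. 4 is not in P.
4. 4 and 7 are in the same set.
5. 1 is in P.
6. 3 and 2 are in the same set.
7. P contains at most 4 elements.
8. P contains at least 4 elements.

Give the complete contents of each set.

P = {1, 2, 3, 6}; Y = {4, 5, 7}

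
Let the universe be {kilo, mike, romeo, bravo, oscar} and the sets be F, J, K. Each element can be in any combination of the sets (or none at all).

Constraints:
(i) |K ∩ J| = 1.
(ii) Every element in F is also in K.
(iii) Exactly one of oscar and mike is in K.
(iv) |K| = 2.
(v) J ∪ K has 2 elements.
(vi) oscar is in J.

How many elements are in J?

1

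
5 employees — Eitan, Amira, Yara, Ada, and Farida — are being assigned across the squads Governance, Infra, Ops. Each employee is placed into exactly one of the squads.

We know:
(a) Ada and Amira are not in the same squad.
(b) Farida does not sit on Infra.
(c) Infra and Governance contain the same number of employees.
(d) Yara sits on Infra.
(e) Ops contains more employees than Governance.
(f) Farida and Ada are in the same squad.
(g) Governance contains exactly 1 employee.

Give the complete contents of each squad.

Governance = {Amira}; Infra = {Yara}; Ops = {Ada, Eitan, Farida}

From (b): Farida ∉ Infra.
From (d): Yara ∈ Infra.
(f): Ada matches Farida: Ada ∉ Infra.
Suppose Eitan ∈ Governance: no assignment then satisfies all the clues, so Eitan ∉ Governance.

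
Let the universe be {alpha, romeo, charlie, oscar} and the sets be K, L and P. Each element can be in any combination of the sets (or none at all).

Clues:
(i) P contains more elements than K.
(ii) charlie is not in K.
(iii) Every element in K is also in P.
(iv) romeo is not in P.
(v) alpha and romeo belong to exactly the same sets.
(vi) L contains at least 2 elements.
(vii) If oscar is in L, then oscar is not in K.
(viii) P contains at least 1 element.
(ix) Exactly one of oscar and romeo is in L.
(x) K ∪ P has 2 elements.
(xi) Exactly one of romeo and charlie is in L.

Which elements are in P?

P = {charlie, oscar}

From (ii): charlie ∉ K.
From (iv): romeo ∉ P.
(iii) contrapositive: romeo ∉ K.
(v): alpha matches romeo: alpha ∉ K.
(v): alpha matches romeo: alpha ∉ P.
Suppose charlie ∉ P: no assignment then satisfies all the clues, so charlie ∈ P.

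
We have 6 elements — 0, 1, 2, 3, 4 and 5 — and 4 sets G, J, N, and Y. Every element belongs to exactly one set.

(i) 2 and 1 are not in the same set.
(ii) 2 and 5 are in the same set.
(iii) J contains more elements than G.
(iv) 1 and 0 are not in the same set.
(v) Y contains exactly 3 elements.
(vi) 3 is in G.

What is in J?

J = {1, 4}

From (vi): 3 ∈ G.
Suppose 0 ∈ J: no assignment then satisfies all the clues, so 0 ∉ J.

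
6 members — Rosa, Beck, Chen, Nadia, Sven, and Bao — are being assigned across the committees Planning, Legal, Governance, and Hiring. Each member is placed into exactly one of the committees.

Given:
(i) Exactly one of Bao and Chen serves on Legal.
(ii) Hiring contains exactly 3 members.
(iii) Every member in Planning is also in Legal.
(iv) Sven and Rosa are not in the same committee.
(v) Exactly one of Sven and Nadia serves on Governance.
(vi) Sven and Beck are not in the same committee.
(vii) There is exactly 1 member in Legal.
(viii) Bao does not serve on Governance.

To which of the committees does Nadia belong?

Nadia: Hiring

From (viii): Bao ∉ Governance.
Suppose Nadia ∈ Planning: no assignment then satisfies all the clues, so Nadia ∉ Planning.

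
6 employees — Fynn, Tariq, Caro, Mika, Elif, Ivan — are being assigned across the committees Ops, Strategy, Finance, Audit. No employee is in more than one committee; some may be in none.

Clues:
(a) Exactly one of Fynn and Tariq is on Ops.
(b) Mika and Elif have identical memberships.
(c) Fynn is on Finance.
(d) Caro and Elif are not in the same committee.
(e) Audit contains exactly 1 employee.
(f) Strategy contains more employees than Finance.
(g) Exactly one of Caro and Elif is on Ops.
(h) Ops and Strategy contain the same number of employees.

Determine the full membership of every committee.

Ops = {Caro, Tariq}; Strategy = {Elif, Mika}; Finance = {Fynn}; Audit = {Ivan}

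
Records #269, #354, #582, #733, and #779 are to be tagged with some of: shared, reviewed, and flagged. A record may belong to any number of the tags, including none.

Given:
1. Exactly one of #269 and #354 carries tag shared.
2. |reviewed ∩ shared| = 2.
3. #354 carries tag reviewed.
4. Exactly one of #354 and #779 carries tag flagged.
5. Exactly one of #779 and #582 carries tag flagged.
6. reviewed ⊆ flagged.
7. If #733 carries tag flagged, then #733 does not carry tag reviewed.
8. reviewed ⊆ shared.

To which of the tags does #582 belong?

#582: flagged, reviewed, shared

From (3): #354 ∈ reviewed.
(6) with #354 ∈ reviewed: #354 ∈ flagged.
(8) with #354 ∈ reviewed: #354 ∈ shared.
(1) (exactly one): #269 ∉ shared.
(4) (exactly one): #779 ∉ flagged.
(5) (exactly one): #582 ∈ flagged.
(6) contrapositive: #779 ∉ reviewed.
(8) contrapositive: #269 ∉ reviewed.
Suppose #582 ∉ shared: no assignment then satisfies all the clues, so #582 ∈ shared.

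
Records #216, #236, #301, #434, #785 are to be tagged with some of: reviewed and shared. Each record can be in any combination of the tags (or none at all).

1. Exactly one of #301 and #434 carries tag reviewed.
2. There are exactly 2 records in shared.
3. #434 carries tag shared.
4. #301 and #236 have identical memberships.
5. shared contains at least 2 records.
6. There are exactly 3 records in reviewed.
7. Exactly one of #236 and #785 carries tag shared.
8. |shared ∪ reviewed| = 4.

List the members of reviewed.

reviewed = {#236, #301, #785}

From (3): #434 ∈ shared.
Suppose #216 ∈ reviewed: no assignment then satisfies all the clues, so #216 ∉ reviewed.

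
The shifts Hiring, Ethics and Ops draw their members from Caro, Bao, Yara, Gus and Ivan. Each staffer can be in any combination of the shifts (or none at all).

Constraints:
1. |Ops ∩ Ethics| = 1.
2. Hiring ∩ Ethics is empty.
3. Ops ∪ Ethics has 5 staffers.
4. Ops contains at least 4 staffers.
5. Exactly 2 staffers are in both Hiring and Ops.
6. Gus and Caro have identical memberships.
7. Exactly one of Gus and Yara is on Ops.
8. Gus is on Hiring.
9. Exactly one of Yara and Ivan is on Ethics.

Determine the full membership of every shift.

Hiring = {Caro, Gus}; Ethics = {Bao, Yara}; Ops = {Bao, Caro, Gus, Ivan}

From (8): Gus ∈ Hiring.
(2) (disjoint): Gus ∉ Ethics.
(6): Caro matches Gus: Caro ∈ Hiring.
(6): Caro matches Gus: Caro ∉ Ethics.
Suppose Caro ∉ Ops: no assignment then satisfies all the clues, so Caro ∈ Ops.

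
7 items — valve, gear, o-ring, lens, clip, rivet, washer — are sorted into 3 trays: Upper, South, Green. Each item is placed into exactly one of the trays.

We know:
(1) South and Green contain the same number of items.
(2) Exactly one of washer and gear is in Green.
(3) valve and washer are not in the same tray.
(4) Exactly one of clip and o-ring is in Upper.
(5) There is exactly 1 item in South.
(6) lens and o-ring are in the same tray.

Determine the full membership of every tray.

Upper = {gear, lens, o-ring, rivet, valve}; South = {clip}; Green = {washer}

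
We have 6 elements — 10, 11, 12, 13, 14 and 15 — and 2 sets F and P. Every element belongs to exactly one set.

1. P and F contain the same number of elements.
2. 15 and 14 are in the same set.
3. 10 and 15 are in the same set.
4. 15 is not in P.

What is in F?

F = {10, 14, 15}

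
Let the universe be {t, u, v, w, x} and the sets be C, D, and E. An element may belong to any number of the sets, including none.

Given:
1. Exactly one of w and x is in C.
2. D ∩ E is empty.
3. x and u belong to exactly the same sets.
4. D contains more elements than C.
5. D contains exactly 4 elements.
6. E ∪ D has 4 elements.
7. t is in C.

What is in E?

E = {}

From (7): t ∈ C.
Suppose t ∈ E: no assignment then satisfies all the clues, so t ∉ E.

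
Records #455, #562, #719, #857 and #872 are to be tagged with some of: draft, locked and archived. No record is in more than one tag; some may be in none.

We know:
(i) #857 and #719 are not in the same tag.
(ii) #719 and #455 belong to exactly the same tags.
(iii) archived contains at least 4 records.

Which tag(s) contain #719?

#719: archived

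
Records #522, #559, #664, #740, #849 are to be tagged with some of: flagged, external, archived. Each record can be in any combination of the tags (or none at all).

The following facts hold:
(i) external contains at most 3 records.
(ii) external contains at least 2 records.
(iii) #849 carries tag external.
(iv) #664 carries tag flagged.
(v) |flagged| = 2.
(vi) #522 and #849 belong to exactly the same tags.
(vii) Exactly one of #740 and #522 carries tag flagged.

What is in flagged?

flagged = {#664, #740}

From (iii): #849 ∈ external.
From (iv): #664 ∈ flagged.
(vi): #522 matches #849: #522 ∈ external.
Suppose #522 ∈ flagged: no assignment then satisfies all the clues, so #522 ∉ flagged.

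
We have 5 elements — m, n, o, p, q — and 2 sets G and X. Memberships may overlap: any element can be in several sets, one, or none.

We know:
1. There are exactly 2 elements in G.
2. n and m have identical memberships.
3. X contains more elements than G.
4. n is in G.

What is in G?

From (4): n ∈ G.
(2): m matches n: m ∈ G.
(1): G already has 2, so the rest are out.

G = {m, n}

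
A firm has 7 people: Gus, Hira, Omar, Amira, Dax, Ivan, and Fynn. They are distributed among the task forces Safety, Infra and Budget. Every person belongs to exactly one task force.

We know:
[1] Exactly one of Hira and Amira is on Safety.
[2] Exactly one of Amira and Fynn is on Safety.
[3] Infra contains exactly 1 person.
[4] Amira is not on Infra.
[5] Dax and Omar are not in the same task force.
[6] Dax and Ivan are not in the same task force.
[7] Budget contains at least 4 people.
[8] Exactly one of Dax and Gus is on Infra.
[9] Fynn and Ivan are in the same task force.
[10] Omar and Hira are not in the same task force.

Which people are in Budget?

Budget = {Fynn, Gus, Hira, Ivan}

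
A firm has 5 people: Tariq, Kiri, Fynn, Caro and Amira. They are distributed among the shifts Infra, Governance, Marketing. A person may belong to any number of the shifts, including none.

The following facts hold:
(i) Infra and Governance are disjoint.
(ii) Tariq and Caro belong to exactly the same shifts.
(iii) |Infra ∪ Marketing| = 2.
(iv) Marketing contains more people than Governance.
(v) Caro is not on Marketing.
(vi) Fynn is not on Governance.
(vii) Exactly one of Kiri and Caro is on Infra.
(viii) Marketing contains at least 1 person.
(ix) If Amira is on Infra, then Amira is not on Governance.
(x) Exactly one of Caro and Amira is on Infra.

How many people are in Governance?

0

From (v): Caro ∉ Marketing.
From (vi): Fynn ∉ Governance.
(ii): Tariq matches Caro: Tariq ∉ Marketing.
Suppose Tariq ∈ Infra: no assignment then satisfies all the clues, so Tariq ∉ Infra.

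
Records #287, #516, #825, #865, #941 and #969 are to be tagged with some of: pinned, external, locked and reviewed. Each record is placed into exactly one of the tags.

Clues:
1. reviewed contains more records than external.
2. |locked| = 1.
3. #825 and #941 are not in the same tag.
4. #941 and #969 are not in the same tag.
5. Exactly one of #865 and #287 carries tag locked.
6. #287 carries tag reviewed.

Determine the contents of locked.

locked = {#865}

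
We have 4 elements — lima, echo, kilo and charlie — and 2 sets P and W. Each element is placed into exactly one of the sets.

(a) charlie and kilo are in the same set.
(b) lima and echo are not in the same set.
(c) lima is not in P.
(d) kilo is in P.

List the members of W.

W = {lima}

From (c): lima ∉ P.
From (d): kilo ∈ P.
(a): charlie matches kilo: charlie ∈ P.
Only one set left: lima ∈ W.
(b): echo ∉ W.
Only one set left: echo ∈ P.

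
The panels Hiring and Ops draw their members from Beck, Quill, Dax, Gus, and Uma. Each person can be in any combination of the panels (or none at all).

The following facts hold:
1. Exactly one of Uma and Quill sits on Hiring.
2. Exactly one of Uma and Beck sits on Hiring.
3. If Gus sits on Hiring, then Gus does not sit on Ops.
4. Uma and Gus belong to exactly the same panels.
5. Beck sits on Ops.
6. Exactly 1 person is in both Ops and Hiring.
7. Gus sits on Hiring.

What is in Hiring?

Hiring = {Dax, Gus, Uma}

From (5): Beck ∈ Ops.
From (7): Gus ∈ Hiring.
(3): Gus ∉ Ops.
(4): Uma matches Gus: Uma ∈ Hiring.
(4): Uma matches Gus: Uma ∉ Ops.
(1) (exactly one): Quill ∉ Hiring.
(2) (exactly one): Beck ∉ Hiring.
Suppose Dax ∉ Hiring: no assignment then satisfies all the clues, so Dax ∈ Hiring.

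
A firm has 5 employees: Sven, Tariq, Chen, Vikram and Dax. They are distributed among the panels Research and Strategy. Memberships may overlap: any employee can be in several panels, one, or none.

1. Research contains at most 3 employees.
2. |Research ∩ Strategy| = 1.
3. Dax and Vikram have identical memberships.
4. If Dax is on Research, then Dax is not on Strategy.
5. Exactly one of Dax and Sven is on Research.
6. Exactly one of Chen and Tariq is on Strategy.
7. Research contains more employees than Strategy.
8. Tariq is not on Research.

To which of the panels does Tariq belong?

Tariq: none

From (8): Tariq ∉ Research.
Suppose Tariq ∈ Strategy: no assignment then satisfies all the clues, so Tariq ∉ Strategy.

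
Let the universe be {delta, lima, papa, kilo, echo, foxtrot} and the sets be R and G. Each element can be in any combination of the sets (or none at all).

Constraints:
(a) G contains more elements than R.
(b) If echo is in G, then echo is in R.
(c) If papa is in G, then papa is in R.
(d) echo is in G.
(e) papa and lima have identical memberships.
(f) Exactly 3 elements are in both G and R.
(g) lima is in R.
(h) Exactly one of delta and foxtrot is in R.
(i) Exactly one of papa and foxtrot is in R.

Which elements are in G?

G = {echo, foxtrot, kilo, lima, papa}

From (d): echo ∈ G.
From (g): lima ∈ R.
(b): echo ∈ R.
(e): papa matches lima: papa ∈ R.
(i) (exactly one): foxtrot ∉ R.
(h) (exactly one): delta ∈ R.
Suppose delta ∈ G: no assignment then satisfies all the clues, so delta ∉ G.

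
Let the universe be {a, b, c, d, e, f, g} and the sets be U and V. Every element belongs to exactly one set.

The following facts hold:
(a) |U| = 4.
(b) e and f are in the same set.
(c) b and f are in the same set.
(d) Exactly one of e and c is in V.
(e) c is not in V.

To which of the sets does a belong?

From (e): c ∉ V.
(d) (exactly one): e ∈ V.
Only one set left: c ∈ U.
(b): f matches e: f ∉ U.
(b): f matches e: f ∈ V.
(c): b matches f: b ∉ U.
(c): b matches f: b ∈ V.
(a): only 4 candidates remain for U, so all are in.

a: U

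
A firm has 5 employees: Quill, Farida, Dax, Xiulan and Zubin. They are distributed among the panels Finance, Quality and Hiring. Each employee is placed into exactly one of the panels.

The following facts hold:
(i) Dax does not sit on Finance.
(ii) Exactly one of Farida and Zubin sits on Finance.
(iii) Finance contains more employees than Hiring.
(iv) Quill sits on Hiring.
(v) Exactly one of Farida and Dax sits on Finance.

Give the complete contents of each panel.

Finance = {Farida, Xiulan}; Quality = {Dax, Zubin}; Hiring = {Quill}

From (i): Dax ∉ Finance.
From (iv): Quill ∈ Hiring.
(v) (exactly one): Farida ∈ Finance.
(ii) (exactly one): Zubin ∉ Finance.
Suppose Dax ∉ Quality: no assignment then satisfies all the clues, so Dax ∈ Quality.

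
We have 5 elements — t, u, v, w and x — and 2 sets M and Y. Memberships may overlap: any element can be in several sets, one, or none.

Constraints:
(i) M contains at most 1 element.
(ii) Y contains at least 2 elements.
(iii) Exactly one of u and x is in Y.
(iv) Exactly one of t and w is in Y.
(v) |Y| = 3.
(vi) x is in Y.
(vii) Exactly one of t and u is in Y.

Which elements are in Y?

From (vi): x ∈ Y.
(iii) (exactly one): u ∉ Y.
(vii) (exactly one): t ∈ Y.
(iv) (exactly one): w ∉ Y.
(v): only 3 candidates remain for Y, so all are in.

Y = {t, v, x}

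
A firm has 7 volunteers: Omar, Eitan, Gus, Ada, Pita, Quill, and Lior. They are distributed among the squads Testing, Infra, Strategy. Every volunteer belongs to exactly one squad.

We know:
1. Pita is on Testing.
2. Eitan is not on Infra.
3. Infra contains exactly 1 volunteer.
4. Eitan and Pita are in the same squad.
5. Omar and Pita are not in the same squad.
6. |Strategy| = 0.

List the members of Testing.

From (1): Pita ∈ Testing.
From (2): Eitan ∉ Infra.
(4): Eitan matches Pita: Eitan ∈ Testing.
(5): Omar ∉ Testing.
(6): Strategy already has 0, so the rest are out.
Only one squad left: Omar ∈ Infra.
(3): Infra already has 1, so the rest are out.
Only one squad left: Gus ∈ Testing.
Only one squad left: Ada ∈ Testing.
Only one squad left: Quill ∈ Testing.
Only one squad left: Lior ∈ Testing.

Testing = {Ada, Eitan, Gus, Lior, Pita, Quill}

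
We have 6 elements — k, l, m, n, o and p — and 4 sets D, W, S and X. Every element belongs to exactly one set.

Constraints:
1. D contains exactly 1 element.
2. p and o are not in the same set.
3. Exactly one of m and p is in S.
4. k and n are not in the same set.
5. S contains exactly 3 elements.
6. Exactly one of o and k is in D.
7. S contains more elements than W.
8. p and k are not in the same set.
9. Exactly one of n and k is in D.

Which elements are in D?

D = {k}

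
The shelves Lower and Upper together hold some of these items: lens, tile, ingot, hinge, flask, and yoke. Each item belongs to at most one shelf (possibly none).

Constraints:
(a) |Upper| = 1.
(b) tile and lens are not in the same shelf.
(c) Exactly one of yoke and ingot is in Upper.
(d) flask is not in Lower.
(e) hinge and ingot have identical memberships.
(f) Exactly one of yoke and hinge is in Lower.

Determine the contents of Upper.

Upper = {yoke}

From (d): flask ∉ Lower.
Suppose lens ∈ Upper: no assignment then satisfies all the clues, so lens ∉ Upper.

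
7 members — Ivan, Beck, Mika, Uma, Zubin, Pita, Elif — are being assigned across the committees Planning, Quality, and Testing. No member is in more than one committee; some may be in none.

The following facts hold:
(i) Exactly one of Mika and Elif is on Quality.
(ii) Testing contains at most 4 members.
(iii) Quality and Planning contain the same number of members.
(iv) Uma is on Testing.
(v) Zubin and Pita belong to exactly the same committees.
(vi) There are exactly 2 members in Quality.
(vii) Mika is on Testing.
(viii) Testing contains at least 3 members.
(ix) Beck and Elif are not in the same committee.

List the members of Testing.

Testing = {Beck, Mika, Uma}

From (iv): Uma ∈ Testing.
From (vii): Mika ∈ Testing.
(i) (exactly one): Elif ∈ Quality.
(ix): Beck ∉ Quality.
Suppose Ivan ∈ Testing: no assignment then satisfies all the clues, so Ivan ∉ Testing.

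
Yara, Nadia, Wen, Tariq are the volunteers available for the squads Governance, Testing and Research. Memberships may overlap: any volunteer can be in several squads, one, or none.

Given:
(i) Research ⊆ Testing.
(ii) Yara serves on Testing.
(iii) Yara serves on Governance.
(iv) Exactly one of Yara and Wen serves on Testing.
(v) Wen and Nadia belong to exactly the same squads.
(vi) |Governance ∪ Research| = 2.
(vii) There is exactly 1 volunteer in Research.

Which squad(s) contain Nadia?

From (ii): Yara ∈ Testing.
From (iii): Yara ∈ Governance.
(iv) (exactly one): Wen ∉ Testing.
(v): Nadia matches Wen: Nadia ∉ Testing.
(i) contrapositive: Nadia ∉ Research.
(i) contrapositive: Wen ∉ Research.
Suppose Nadia ∈ Governance: no assignment then satisfies all the clues, so Nadia ∉ Governance.

Nadia: none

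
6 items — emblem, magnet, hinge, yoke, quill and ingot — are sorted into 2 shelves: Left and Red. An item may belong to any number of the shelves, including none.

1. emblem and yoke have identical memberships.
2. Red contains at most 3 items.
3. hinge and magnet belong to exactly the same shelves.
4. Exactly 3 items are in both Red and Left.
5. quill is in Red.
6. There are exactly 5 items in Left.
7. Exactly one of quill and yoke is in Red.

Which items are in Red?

From (5): quill ∈ Red.
(7) (exactly one): yoke ∉ Red.
(1): emblem matches yoke: emblem ∉ Red.
Suppose magnet ∉ Red: no assignment then satisfies all the clues, so magnet ∈ Red.

Red = {hinge, magnet, quill}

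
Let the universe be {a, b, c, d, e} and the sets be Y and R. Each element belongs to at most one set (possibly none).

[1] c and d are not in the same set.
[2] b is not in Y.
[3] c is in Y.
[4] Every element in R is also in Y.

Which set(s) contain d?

From (2): b ∉ Y.
From (3): c ∈ Y.
(1): d ∉ Y.
(4) contrapositive: b ∉ R.
(4) contrapositive: d ∉ R.

d: none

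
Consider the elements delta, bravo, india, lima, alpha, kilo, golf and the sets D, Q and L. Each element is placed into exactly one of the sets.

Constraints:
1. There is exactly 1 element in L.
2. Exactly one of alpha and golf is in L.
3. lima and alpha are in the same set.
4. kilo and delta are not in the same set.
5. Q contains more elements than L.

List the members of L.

L = {golf}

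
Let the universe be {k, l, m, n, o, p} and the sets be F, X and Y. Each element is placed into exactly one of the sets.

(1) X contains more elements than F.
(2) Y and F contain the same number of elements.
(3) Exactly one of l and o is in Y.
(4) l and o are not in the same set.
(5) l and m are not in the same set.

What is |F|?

1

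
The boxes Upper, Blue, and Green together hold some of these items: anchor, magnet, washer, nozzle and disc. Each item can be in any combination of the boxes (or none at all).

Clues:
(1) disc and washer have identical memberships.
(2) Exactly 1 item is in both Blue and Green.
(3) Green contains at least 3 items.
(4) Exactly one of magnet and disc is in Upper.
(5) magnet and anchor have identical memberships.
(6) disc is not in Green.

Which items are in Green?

Green = {anchor, magnet, nozzle}

From (6): disc ∉ Green.
(1): washer matches disc: washer ∉ Green.
(3): only 3 candidates remain for Green, so all are in.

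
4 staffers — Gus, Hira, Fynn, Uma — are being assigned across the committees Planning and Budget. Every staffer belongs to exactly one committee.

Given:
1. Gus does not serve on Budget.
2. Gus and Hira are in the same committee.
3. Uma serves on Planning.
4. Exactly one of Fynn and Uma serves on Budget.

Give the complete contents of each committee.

Planning = {Gus, Hira, Uma}; Budget = {Fynn}

From (1): Gus ∉ Budget.
From (3): Uma ∈ Planning.
(2): Hira matches Gus: Hira ∉ Budget.
(4) (exactly one): Fynn ∈ Budget.
Only one committee left: Gus ∈ Planning.
Only one committee left: Hira ∈ Planning.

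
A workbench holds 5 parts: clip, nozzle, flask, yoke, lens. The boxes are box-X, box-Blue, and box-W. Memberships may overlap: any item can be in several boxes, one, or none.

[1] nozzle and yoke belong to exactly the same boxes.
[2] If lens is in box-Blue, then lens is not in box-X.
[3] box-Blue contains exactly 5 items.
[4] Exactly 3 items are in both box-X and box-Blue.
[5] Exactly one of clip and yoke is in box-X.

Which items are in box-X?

box-X = {flask, nozzle, yoke}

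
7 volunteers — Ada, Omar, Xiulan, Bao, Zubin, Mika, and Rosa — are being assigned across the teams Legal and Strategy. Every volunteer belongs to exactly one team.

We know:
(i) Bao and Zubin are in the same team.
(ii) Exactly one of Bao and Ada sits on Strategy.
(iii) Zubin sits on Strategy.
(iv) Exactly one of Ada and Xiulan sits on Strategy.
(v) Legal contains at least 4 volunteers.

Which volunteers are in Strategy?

From (iii): Zubin ∈ Strategy.
(i): Bao matches Zubin: Bao ∉ Legal.
(i): Bao matches Zubin: Bao ∈ Strategy.
(ii) (exactly one): Ada ∉ Strategy.
(iv) (exactly one): Xiulan ∈ Strategy.
(v): only 4 candidates remain for Legal, so all are in.

Strategy = {Bao, Xiulan, Zubin}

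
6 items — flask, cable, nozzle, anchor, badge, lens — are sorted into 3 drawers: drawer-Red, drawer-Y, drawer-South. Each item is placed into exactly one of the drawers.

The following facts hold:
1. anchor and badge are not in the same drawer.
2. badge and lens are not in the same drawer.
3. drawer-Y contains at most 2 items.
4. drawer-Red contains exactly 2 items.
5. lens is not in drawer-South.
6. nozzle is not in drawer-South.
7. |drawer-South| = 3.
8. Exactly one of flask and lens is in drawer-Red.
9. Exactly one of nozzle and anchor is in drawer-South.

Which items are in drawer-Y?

drawer-Y = {badge}

From (5): lens ∉ drawer-South.
From (6): nozzle ∉ drawer-South.
(9) (exactly one): anchor ∈ drawer-South.
(1): badge ∉ drawer-South.
(7): only 3 candidates remain for drawer-South, so all are in.
(8) (exactly one): lens ∈ drawer-Red.
(2): badge ∉ drawer-Red.
(4): only 2 candidates remain for drawer-Red, so all are in.
Only one drawer left: badge ∈ drawer-Y.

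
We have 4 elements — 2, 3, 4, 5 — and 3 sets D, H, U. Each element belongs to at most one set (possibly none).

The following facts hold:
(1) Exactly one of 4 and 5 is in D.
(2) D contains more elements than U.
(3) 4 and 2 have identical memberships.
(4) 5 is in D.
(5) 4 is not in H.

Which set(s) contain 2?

From (4): 5 ∈ D.
From (5): 4 ∉ H.
(1) (exactly one): 4 ∉ D.
(3): 2 matches 4: 2 ∉ D.
(3): 2 matches 4: 2 ∉ H.
Suppose 2 ∈ U: no assignment then satisfies all the clues, so 2 ∉ U.

2: none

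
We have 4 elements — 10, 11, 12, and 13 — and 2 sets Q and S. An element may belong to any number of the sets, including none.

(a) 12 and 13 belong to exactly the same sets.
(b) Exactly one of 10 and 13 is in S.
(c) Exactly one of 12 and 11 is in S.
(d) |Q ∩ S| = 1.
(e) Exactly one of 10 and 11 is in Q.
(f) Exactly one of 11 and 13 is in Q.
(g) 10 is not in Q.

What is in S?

S = {10, 11}

From (g): 10 ∉ Q.
(e) (exactly one): 11 ∈ Q.
(f) (exactly one): 13 ∉ Q.
(a): 12 matches 13: 12 ∉ Q.
Suppose 10 ∉ S: no assignment then satisfies all the clues, so 10 ∈ S.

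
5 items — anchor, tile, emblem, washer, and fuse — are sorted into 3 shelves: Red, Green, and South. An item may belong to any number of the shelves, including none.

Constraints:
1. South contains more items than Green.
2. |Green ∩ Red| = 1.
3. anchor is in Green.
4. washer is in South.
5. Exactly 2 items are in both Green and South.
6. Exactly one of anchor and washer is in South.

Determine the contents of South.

South = {emblem, fuse, tile, washer}

From (3): anchor ∈ Green.
From (4): washer ∈ South.
(6) (exactly one): anchor ∉ South.
Suppose tile ∉ South: no assignment then satisfies all the clues, so tile ∈ South.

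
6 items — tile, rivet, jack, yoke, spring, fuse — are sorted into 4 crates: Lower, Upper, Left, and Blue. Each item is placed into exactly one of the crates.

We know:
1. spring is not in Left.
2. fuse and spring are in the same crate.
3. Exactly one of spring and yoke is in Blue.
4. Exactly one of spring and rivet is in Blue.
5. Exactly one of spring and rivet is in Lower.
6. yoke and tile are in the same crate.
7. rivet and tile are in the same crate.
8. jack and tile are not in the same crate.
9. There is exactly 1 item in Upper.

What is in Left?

Left = {}

From (1): spring ∉ Left.
(2): fuse matches spring: fuse ∉ Left.
Suppose tile ∈ Left: no assignment then satisfies all the clues, so tile ∉ Left.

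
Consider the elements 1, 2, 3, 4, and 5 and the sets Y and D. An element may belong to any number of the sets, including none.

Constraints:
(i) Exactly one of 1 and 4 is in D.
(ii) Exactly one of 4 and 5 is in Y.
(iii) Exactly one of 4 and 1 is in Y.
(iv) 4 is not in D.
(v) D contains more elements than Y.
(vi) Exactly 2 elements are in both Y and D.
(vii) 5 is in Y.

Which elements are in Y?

Y = {1, 5}

From (iv): 4 ∉ D.
From (vii): 5 ∈ Y.
(i) (exactly one): 1 ∈ D.
(ii) (exactly one): 4 ∉ Y.
(iii) (exactly one): 1 ∈ Y.
Suppose 2 ∈ Y: no assignment then satisfies all the clues, so 2 ∉ Y.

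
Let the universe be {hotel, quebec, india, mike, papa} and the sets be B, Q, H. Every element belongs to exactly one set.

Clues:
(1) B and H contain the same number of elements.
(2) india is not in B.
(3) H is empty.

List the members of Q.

Q = {hotel, india, mike, papa, quebec}

From (2): india ∉ B.
(3): H already has 0, so the rest are out.
Only one set left: india ∈ Q.
Suppose hotel ∉ Q: no assignment then satisfies all the clues, so hotel ∈ Q.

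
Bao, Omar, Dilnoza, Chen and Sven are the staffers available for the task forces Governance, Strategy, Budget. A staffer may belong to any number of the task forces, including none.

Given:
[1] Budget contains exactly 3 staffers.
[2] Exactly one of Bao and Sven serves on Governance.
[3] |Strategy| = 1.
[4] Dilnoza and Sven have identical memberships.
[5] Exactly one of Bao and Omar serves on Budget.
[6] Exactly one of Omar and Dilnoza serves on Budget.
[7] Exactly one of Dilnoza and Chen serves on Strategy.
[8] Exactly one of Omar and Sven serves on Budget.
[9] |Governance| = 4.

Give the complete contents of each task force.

Governance = {Chen, Dilnoza, Omar, Sven}; Strategy = {Chen}; Budget = {Bao, Dilnoza, Sven}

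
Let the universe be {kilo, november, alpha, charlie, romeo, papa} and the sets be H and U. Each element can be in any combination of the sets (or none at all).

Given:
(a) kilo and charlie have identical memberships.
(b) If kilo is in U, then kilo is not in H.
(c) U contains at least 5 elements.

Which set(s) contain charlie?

charlie: U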